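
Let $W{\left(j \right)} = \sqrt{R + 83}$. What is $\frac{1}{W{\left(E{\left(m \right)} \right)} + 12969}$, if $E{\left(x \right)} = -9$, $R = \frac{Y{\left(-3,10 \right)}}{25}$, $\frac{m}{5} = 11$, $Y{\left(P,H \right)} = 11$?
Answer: $\frac{324225}{4204871939} - \frac{5 \sqrt{2086}}{4204871939} \approx 7.7053 \cdot 10^{-5}$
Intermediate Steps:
$m = 55$ ($m = 5 \cdot 11 = 55$)
$R = \frac{11}{25} \approx 0.44$
$W{\left(j \right)} = \frac{\sqrt{2086}}{5}$ ($W{\left(j \right)} = \sqrt{\frac{11}{25} + 83} = \sqrt{\frac{2086}{25}} = \frac{\sqrt{2086}}{5}$)
$\frac{1}{W{\left(E{\left(m \right)} \right)} + 12969} = \frac{1}{\frac{\sqrt{2086}}{5} + 12969} = \frac{1}{12969 + \frac{\sqrt{2086}}{5}}$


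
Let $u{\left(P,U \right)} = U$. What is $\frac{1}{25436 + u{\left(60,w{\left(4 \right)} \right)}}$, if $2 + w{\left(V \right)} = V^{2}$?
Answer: $\frac{1}{25450} \approx 3.9293 \cdot 10^{-5}$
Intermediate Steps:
$w{\left(V \right)} = -2 + V^{2}$
$\frac{1}{25436 + u{\left(60,w{\left(4 \right)} \right)}} = \frac{1}{25436 - \left(2 - 4^{2}\right)} = \frac{1}{25436 + \left(-2 + 16\right)} = \frac{1}{25436 + 14} = \frac{1}{25450}$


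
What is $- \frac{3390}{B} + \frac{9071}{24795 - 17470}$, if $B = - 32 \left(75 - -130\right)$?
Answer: $\frac{8433751}{4805200} \approx 1.7551$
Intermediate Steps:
$B = -6560$ ($B = - 32 \left(75 + 130\right) = \left(-32\right) 205 = -6560$)
$- \frac{3390}{B} + \frac{9071}{24795 - 17470} = - \frac{3390}{-6560} + \frac{9071}{24795 - 17470} = \left(-3390\right) \left(- \frac{1}{6560}\right) + \frac{9071}{24795 - 17470} = \frac{339}{656} + \frac{9071}{7325} = \frac{8433751}{4805200}$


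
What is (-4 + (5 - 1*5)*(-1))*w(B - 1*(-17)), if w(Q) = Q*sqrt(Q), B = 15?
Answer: -512*sqrt(2) ≈ -724.08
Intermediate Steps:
w(Q) = Q**(3/2)
(-4 + (5 - 1*5)*(-1))*w(B - 1*(-17)) = (-4 + (5 - 1*5)*(-1))*(15 - 1*(-17))**(3/2) = (-4 + (5 - 5)*(-1))*(15 + 17)**(3/2) = (-4 + 0*(-1))*32**(3/2) = (-4 + 0)*(128*sqrt(2)) = -512*sqrt(2)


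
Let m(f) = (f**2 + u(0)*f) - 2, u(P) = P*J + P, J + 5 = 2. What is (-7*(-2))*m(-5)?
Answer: 322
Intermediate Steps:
J = -3 (J = -5 + 2 = -3)
u(P) = -2*P (u(P) = P*(-3) + P = -3*P + P = -2*P)
m(f) = -2 + f**2 (m(f) = (f**2 + (-2*0)*f) - 2 = (f**2 + 0*f) - 2 = (f**2 + 0) - 2 = f**2 - 2 = -2 + f**2)
(-7*(-2))*m(-5) = (-7*(-2))*(-2 + (-5)**2) = 14*(-2 + 25) = 14*23 = 322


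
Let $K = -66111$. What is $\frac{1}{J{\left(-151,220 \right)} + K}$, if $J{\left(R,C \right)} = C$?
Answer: $- \frac{1}{65891} \approx -1.5177 \cdot 10^{-5}$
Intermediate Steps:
$\frac{1}{J{\left(-151,220 \right)} + K} = \frac{1}{220 - 66111} = \frac{1}{-65891} = - \frac{1}{65891}$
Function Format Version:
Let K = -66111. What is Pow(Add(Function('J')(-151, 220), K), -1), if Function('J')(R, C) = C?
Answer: Rational(-1, 65891) ≈ -1.5177e-5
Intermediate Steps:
Pow(Add(Function('J')(-151, 220), K), -1) = Pow(Add(220, -66111), -1) = Pow(-65891, -1) = Rational(-1, 65891)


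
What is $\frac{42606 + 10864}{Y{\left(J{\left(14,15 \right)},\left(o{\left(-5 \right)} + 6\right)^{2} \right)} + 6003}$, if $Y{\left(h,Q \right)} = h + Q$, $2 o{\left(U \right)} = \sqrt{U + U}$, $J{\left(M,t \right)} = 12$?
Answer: $\frac{1293653180}{146338849} - \frac{1283280 i \sqrt{10}}{146338849} \approx 8.8401 - 0.027731 i$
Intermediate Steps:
$o{\left(U \right)} = \frac{\sqrt{2} \sqrt{U}}{2}$ ($o{\left(U \right)} = \frac{\sqrt{U + U}}{2} = \frac{\sqrt{2 U}}{2} = \frac{\sqrt{2} \sqrt{U}}{2}$)
$Y{\left(h,Q \right)} = Q + h$
$\frac{42606 + 10864}{Y{\left(J{\left(14,15 \right)},\left(o{\left(-5 \right)} + 6\right)^{2} \right)} + 6003} = \frac{42606 + 10864}{\left(\left(\frac{\sqrt{2} \sqrt{-5}}{2} + 6\right)^{2} + 12\right) + 6003} = \frac{53470}{\left(\left(\frac{\sqrt{2} i \sqrt{5}}{2} + 6\right)^{2} + 12\right) + 6003} = \frac{53470}{\left(\left(\frac{i \sqrt{10}}{2} + 6\right)^{2} + 12\right) + 6003} = \frac{53470}{\left(\left(6 + \frac{i \sqrt{10}}{2}\right)^{2} + 12\right) + 6003} = \frac{53470}{\left(12 + \left(6 + \frac{i \sqrt{10}}{2}\right)^{2}\right) + 6003} = \frac{53470}{6015 + \left(6 + \frac{i \sqrt{10}}{2}\right)^{2}}$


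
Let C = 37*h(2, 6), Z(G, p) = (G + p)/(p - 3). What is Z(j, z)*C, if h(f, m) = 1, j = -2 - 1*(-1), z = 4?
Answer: 111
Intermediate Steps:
j = -1 (j = -2 + 1 = -1)
Z(G, p) = (G + p)/(-3 + p)
C = 37 (C = 37*1 = 37)
Z(j, z)*C = ((-1 + 4)/(-3 + 4))*37 = (3/1)*37 = (1*3)*37 = 3*37 = 111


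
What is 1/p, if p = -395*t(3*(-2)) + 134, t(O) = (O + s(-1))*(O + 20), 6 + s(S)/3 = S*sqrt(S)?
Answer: 66427/8962706708 - 8295*I/8962706708 ≈ 7.4115e-6 - 9.255e-7*I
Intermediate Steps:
s(S) = -18 + 3*S**(3/2) (s(S) = -18 + 3*(S*sqrt(S)) = -18 + 3*S**(3/2))
t(O) = (20 + O)*(-18 + O - 3*I) (t(O) = (O + (-18 + 3*(-1)**(3/2)))*(O + 20) = (O + (-18 + 3*(-I)))*(20 + O) = (O + (-18 - 3*I))*(20 + O) = (-18 + O - 3*I)*(20 + O) = (20 + O)*(-18 + O - 3*I))
p = 132854 + 16590*I (p = -395*(-360 + (3*(-2))**2 - 60*I + (3*(-2))*(2 - 3*I)) + 134 = -395*(-360 + (-6)**2 - 60*I - 6*(2 - 3*I)) + 134 = -395*(-360 + 36 - 60*I + (-12 + 18*I)) + 134 = -395*(-336 - 42*I) + 134 = (132720 + 16590*I) + 134 = 132854 + 16590*I ≈ 1.3285e+5 + 16590.0*I)
1/p = 1/(132854 + 16590*I) = (132854 - 16590*I)/17925413416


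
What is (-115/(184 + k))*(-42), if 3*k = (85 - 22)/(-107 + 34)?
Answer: 352590/13411 ≈ 26.291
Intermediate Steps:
k = -21/73 (k = ((85 - 22)/(-107 + 34))/3 = (63/(-73))/3 = (63*(-1/73))/3 = (⅓)*(-63/73) = -21/73 ≈ -0.28767)
(-115/(184 + k))*(-42) = (-115/(184 - 21/73))*(-42) = (-115/(13411/73))*(-42) = ((73/13411)*(-115))*(-42) = -8395/13411*(-42) = 352590/13411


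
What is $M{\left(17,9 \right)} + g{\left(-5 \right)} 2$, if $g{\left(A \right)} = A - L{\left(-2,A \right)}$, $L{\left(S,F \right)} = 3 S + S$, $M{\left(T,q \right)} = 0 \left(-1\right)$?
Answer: $6$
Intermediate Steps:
$M{\left(T,q \right)} = 0$
$L{\left(S,F \right)} = 4 S$
$g{\left(A \right)} = 8 + A$ ($g{\left(A \right)} = A - 4 \left(-2\right) = A - -8 = A + 8 = 8 + A$)
$M{\left(17,9 \right)} + g{\left(-5 \right)} 2 = 0 + \left(8 - 5\right) 2 = 0 + 3 \cdot 2 = 0 + 6 = 6$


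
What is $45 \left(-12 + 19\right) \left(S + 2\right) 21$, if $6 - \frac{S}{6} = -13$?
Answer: $767340$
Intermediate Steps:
$S = 114$ ($S = 36 - -78 = 36 + 78 = 114$)
$45 \left(-12 + 19\right) \left(S + 2\right) 21 = 45 \left(-12 + 19\right) \left(114 + 2\right) 21 = 45 \cdot 7 \cdot 116 \cdot 21 = 45 \cdot 812 \cdot 21 = 36540 \cdot 21 = 767340$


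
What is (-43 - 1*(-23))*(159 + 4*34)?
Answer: -5900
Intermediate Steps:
(-43 - 1*(-23))*(159 + 4*34) = (-43 + 23)*(159 + 136) = -20*295 = -5900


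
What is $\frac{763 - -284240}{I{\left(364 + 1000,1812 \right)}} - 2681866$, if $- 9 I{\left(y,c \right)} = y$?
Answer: $- \frac{3660630251}{1364} \approx -2.6837 \cdot 10^{6}$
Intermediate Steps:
$I{\left(y,c \right)} = - \frac{y}{9}$
$\frac{763 - -284240}{I{\left(364 + 1000,1812 \right)}} - 2681866 = \frac{763 - -284240}{\left(- \frac{1}{9}\right) \left(364 + 1000\right)} - 2681866 = \frac{763 + 284240}{\left(- \frac{1}{9}\right) 1364} - 2681866 = \frac{285003}{- \frac{1364}{9}} - 2681866 = 285003 \left(- \frac{9}{1364}\right) - 2681866 = - \frac{2565027}{1364} - 2681866 = - \frac{3660630251}{1364}$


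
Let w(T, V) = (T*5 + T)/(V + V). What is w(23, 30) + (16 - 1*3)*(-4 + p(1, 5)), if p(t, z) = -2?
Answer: -757/10 ≈ -75.700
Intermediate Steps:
w(T, V) = 3*T/V (w(T, V) = (5*T + T)/((2*V)) = (6*T)*(1/(2*V)) = 3*T/V)
w(23, 30) + (16 - 1*3)*(-4 + p(1, 5)) = 3*23/30 + (16 - 1*3)*(-4 - 2) = 3*23*(1/30) + (16 - 3)*(-6) = 23/10 + 13*(-6) = 23/10 - 78 = -757/10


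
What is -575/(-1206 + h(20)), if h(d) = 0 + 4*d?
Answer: 575/1126 ≈ 0.51066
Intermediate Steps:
h(d) = 4*d
-575/(-1206 + h(20)) = -575/(-1206 + 4*20) = -575/(-1206 + 80) = -575/(-1126) = -1/1126*(-575) = 575/1126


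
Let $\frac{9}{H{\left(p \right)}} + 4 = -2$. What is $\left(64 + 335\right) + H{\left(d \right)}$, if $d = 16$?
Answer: $\frac{795}{2} \approx 397.5$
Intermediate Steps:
$H{\left(p \right)} = - \frac{3}{2}$ ($H{\left(p \right)} = \frac{9}{-4 - 2} = \frac{9}{-6} = 9 \left(- \frac{1}{6}\right) = - \frac{3}{2}$)
$\left(64 + 335\right) + H{\left(d \right)} = \left(64 + 335\right) - \frac{3}{2} = 399 - \frac{3}{2} = \frac{795}{2}$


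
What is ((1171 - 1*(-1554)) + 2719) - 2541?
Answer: 2903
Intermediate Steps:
((1171 - 1*(-1554)) + 2719) - 2541 = ((1171 + 1554) + 2719) - 2541 = (2725 + 2719) - 2541 = 5444 - 2541 = 2903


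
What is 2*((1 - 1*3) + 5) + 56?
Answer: 62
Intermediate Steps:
2*((1 - 1*3) + 5) + 56 = 2*((1 - 3) + 5) + 56 = 2*(-2 + 5) + 56 = 2*3 + 56 = 6 + 56 = 62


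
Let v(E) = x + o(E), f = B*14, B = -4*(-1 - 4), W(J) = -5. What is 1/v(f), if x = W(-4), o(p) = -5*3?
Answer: -1/20 ≈ -0.050000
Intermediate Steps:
o(p) = -15
x = -5
B = 20 (B = -4*(-5) = 20)
f = 280 (f = 20*14 = 280)
v(E) = -20 (v(E) = -5 - 15 = -20)
1/v(f) = 1/(-20) = -1/20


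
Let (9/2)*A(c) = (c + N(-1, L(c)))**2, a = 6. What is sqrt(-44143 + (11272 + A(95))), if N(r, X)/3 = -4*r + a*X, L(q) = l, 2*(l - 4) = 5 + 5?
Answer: I*sqrt(151117)/3 ≈ 129.58*I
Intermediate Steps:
l = 9 (l = 4 + (5 + 5)/2 = 4 + (1/2)*10 = 4 + 5 = 9)
L(q) = 9
N(r, X) = -12*r + 18*X (N(r, X) = 3*(-4*r + 6*X) = -12*r + 18*X)
A(c) = 2*(174 + c)**2/9 (A(c) = 2*(c + (-12*(-1) + 18*9))**2/9 = 2*(c + (12 + 162))**2/9 = 2*(c + 174)**2/9 = 2*(174 + c)**2/9)
sqrt(-44143 + (11272 + A(95))) = sqrt(-44143 + (11272 + 2*(174 + 95)**2/9)) = sqrt(-44143 + (11272 + (2/9)*269**2)) = sqrt(-44143 + (11272 + (2/9)*72361)) = sqrt(-44143 + (11272 + 144722/9)) = sqrt(-44143 + 246170/9) = sqrt(-151117/9) = I*sqrt(151117)/3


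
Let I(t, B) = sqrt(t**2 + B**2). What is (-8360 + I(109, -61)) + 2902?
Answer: -5458 + sqrt(15602) ≈ -5333.1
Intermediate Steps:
I(t, B) = sqrt(B**2 + t**2)
(-8360 + I(109, -61)) + 2902 = (-8360 + sqrt((-61)**2 + 109**2)) + 2902 = (-8360 + sqrt(3721 + 11881)) + 2902 = (-8360 + sqrt(15602)) + 2902 = -5458 + sqrt(15602)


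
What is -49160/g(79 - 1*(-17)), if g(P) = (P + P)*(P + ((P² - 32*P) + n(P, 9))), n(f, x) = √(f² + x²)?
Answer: -1597700/38928303 + 6145*√1033/311426424 ≈ -0.040408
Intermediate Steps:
g(P) = 2*P*(P² + √(81 + P²) - 31*P) (g(P) = (P + P)*(P + ((P² - 32*P) + √(P² + 9²))) = (2*P)*(P + ((P² - 32*P) + √(P² + 81))) = (2*P)*(P + ((P² - 32*P) + √(81 + P²))) = (2*P)*(P + (P² + √(81 + P²) - 32*P)) = (2*P)*(P² + √(81 + P²) - 31*P) = 2*P*(P² + √(81 + P²) - 31*P))
-49160/g(79 - 1*(-17)) = -49160*1/(2*(79 - 1*(-17))*((79 - 1*(-17))² + √(81 + (79 - 1*(-17))²) - 31*(79 - 1*(-17)))) = -49160*1/(2*(79 + 17)*((79 + 17)² + √(81 + (79 + 17)²) - 31*(79 + 17))) = -49160*1/(192*(96² + √(81 + 96²) - 31*96)) = -49160*1/(192*(9216 + √(81 + 9216) - 2976)) = -49160*1/(192*(9216 + √9297 - 2976)) = -49160*1/(192*(9216 + 3*√1033 - 2976)) = -49160*1/(192*(6240 + 3*√1033)) = -49160/(1198080 + 576*√1033)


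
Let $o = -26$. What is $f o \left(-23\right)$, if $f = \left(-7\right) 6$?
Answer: $-25116$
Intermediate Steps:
$f = -42$
$f o \left(-23\right) = \left(-42\right) \left(-26\right) \left(-23\right) = 1092 \left(-23\right) = -25116$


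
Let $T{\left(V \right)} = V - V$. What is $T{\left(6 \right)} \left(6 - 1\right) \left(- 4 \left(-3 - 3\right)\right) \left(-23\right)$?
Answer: $0$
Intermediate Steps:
$T{\left(V \right)} = 0$
$T{\left(6 \right)} \left(6 - 1\right) \left(- 4 \left(-3 - 3\right)\right) \left(-23\right) = 0 \left(6 - 1\right) \left(- 4 \left(-3 - 3\right)\right) \left(-23\right) = 0 \cdot 5 \left(\left(-4\right) \left(-6\right)\right) \left(-23\right) = 0 \cdot 5 \cdot 24 \left(-23\right) = 0 \cdot 120 \left(-23\right) = 0 \left(-23\right) = 0$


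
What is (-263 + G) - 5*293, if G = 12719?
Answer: 10991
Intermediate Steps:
(-263 + G) - 5*293 = (-263 + 12719) - 5*293 = 12456 - 1465 = 10991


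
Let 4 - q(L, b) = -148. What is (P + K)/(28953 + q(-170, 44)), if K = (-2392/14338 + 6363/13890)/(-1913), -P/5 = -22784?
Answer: 7233600457263231/1848085863676550 ≈ 3.9141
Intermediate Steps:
P = 113920 (P = -5*(-22784) = 113920)
q(L, b) = 152 (q(L, b) = 4 - 1*(-148) = 4 + 148 = 152)
K = -9667969/63497195110 (K = (-2392*1/14338 + 6363*(1/13890))*(-1/1913) = (-1196/7169 + 2121/4630)*(-1/1913) = (9667969/33192470)*(-1/1913) = -9667969/63497195110 ≈ -0.00015226)
(P + K)/(28953 + q(-170, 44)) = (113920 - 9667969/63497195110)/(28953 + 152) = (7233600457263231/63497195110)/29105 = (7233600457263231/63497195110)*(1/29105) = 7233600457263231/1848085863676550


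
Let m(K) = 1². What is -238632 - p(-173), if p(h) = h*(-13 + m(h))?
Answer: -240708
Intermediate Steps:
m(K) = 1
p(h) = -12*h (p(h) = h*(-13 + 1) = h*(-12) = -12*h)
-238632 - p(-173) = -238632 - (-12)*(-173) = -238632 - 1*2076 = -238632 - 2076 = -240708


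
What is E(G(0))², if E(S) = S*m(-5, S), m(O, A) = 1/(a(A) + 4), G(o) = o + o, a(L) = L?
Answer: 0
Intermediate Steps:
G(o) = 2*o
m(O, A) = 1/(4 + A) (m(O, A) = 1/(A + 4) = 1/(4 + A))
E(S) = S/(4 + S)
E(G(0))² = ((2*0)/(4 + 2*0))² = (0/(4 + 0))² = (0/4)² = (0*(¼))² = 0² = 0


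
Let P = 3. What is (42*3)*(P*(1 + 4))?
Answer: 1890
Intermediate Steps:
(42*3)*(P*(1 + 4)) = (42*3)*(3*(1 + 4)) = 126*(3*5) = 126*15 = 1890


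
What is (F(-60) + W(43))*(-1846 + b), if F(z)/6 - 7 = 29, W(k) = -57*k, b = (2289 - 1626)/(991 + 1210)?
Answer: 9079426005/2201 ≈ 4.1251e+6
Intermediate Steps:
b = 663/2201 ≈ 0.30123
F(z) = 216 (F(z) = 42 + 6*29 = 42 + 174 = 216)
(F(-60) + W(43))*(-1846 + b) = (216 - 57*43)*(-1846 + 663/2201) = (216 - 2451)*(-4062383/2201) = -2235*(-4062383/2201) = 9079426005/2201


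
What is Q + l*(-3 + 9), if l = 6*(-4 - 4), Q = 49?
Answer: -239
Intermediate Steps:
l = -48 (l = 6*(-8) = -48)
Q + l*(-3 + 9) = 49 - 48*(-3 + 9) = 49 - 48*6 = 49 - 288 = -239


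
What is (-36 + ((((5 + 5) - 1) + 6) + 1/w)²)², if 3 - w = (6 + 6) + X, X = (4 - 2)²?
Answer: 995528704/28561 ≈ 34856.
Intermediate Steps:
X = 4 (X = 2² = 4)
w = -13 (w = 3 - ((6 + 6) + 4) = 3 - (12 + 4) = 3 - 1*16 = 3 - 16 = -13)
(-36 + ((((5 + 5) - 1) + 6) + 1/w)²)² = (-36 + ((((5 + 5) - 1) + 6) + 1/(-13))²)² = (-36 + (((10 - 1) + 6) - 1/13)²)² = (-36 + ((9 + 6) - 1/13)²)² = (-36 + (15 - 1/13)²)² = (-36 + (194/13)²)² = (-36 + 37636/169)² = (31552/169)² = 995528704/28561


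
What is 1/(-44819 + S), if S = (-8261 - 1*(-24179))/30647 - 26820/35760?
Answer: -122588/5494299841 ≈ -2.2312e-5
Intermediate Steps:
S = -28269/122588 (S = (-8261 + 24179)*(1/30647) - 26820*1/35760 = 15918*(1/30647) - ¾ = 15918/30647 - ¾ = -28269/122588 ≈ -0.23060)
1/(-44819 + S) = 1/(-44819 - 28269/122588) = 1/(-5494299841/122588) = -122588/5494299841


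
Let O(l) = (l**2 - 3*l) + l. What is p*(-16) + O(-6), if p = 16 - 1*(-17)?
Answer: -480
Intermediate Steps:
p = 33 (p = 16 + 17 = 33)
O(l) = l**2 - 2*l
p*(-16) + O(-6) = 33*(-16) - 6*(-2 - 6) = -528 - 6*(-8) = -528 + 48 = -480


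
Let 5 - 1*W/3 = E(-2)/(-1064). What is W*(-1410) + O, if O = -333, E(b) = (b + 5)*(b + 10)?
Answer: -2869929/133 ≈ -21578.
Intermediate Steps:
E(b) = (5 + b)*(10 + b)
W = 2004/133 (W = 15 - 3*(50 + (-2)**2 + 15*(-2))/(-1064) = 15 - 3*(50 + 4 - 30)*(-1)/1064 = 15 - 72*(-1)/1064 = 15 - 3*(-3/133) = 15 + 9/133 = 2004/133 ≈ 15.068)
W*(-1410) + O = (2004/133)*(-1410) - 333 = -2825640/133 - 333 = -2869929/133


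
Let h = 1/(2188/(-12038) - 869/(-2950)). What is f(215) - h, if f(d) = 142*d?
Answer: 61140275780/2003211 ≈ 30521.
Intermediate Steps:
h = 17756050/2003211 (h = 1/(2188*(-1/12038) - 869*(-1/2950)) = 1/(-1094/6019 + 869/2950) = 1/(2003211/17756050) = 17756050/2003211 ≈ 8.8638)
f(215) - h = 142*215 - 1*17756050/2003211 = 30530 - 17756050/2003211 = 61140275780/2003211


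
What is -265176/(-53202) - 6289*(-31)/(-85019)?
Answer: 2028798271/753863473 ≈ 2.6912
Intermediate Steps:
-265176/(-53202) - 6289*(-31)/(-85019) = -265176*(-1/53202) + 194959*(-1/85019) = 44196/8867 - 194959/85019 = 2028798271/753863473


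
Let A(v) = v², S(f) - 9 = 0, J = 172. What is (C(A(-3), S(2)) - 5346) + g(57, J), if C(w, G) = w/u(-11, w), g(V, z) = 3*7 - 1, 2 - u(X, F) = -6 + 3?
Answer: -26621/5 ≈ -5324.2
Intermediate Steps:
S(f) = 9 (S(f) = 9 + 0 = 9)
u(X, F) = 5 (u(X, F) = 2 - (-6 + 3) = 2 - 1*(-3) = 2 + 3 = 5)
g(V, z) = 20 (g(V, z) = 21 - 1 = 20)
C(w, G) = w/5
(C(A(-3), S(2)) - 5346) + g(57, J) = ((⅕)*(-3)² - 5346) + 20 = ((⅕)*9 - 5346) + 20 = (9/5 - 5346) + 20 = -26721/5 + 20 = -26621/5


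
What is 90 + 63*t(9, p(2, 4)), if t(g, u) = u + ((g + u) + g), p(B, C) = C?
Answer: 1728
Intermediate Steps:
t(g, u) = 2*g + 2*u (t(g, u) = u + (u + 2*g) = 2*g + 2*u)
90 + 63*t(9, p(2, 4)) = 90 + 63*(2*9 + 2*4) = 90 + 63*(18 + 8) = 90 + 63*26 = 90 + 1638 = 1728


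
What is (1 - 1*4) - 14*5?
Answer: -73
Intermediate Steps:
(1 - 1*4) - 14*5 = (1 - 4) - 70 = -3 - 70 = -73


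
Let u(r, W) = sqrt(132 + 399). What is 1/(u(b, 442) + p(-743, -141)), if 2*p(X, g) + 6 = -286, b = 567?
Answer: -146/20785 - 3*sqrt(59)/20785 ≈ -0.0081329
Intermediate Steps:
u(r, W) = 3*sqrt(59) (u(r, W) = sqrt(531) = 3*sqrt(59))
p(X, g) = -146 (p(X, g) = -3 + (1/2)*(-286) = -3 - 143 = -146)
1/(u(b, 442) + p(-743, -141)) = 1/(3*sqrt(59) - 146) = 1/(-146 + 3*sqrt(59))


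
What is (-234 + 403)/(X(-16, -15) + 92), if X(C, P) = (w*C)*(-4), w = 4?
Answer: 169/348 ≈ 0.48563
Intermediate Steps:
X(C, P) = -16*C (X(C, P) = (4*C)*(-4) = -16*C)
(-234 + 403)/(X(-16, -15) + 92) = (-234 + 403)/(-16*(-16) + 92) = 169/(256 + 92) = 169/348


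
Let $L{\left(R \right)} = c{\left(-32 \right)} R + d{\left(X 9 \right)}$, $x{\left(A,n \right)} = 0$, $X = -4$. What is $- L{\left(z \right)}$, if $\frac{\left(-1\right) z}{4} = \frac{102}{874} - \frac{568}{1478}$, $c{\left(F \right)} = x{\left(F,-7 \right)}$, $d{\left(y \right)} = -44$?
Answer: $44$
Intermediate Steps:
$c{\left(F \right)} = 0$
$z = \frac{345676}{322943}$ ($z = - 4 \left(\frac{102}{874} - \frac{568}{1478}\right) = - 4 \left(102 \cdot \frac{1}{874} - \frac{284}{739}\right) = - 4 \left(\frac{51}{437} - \frac{284}{739}\right) = \left(-4\right) \left(- \frac{86419}{322943}\right) = \frac{345676}{322943} \approx 1.0704$)
$L{\left(R \right)} = -44$ ($L{\left(R \right)} = 0 R - 44 = 0 - 44 = -44$)
$- L{\left(z \right)} = \left(-1\right) \left(-44\right) = 44$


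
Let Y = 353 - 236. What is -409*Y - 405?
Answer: -48258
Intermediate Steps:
Y = 117
-409*Y - 405 = -409*117 - 405 = -47853 - 405 = -48258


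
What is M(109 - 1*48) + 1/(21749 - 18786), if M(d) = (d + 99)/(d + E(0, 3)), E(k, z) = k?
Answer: 474141/180743 ≈ 2.6233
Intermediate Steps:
M(d) = (99 + d)/d (M(d) = (d + 99)/(d + 0) = (99 + d)/d)
M(109 - 1*48) + 1/(21749 - 18786) = (99 + (109 - 1*48))/(109 - 1*48) + 1/(21749 - 18786) = (99 + (109 - 48))/(109 - 48) + 1/2963 = (99 + 61)/61 + 1/2963 = (1/61)*160 + 1/2963 = 160/61 + 1/2963 = 474141/180743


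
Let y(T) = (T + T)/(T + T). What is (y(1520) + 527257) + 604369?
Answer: 1131627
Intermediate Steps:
y(T) = 1 (y(T) = (2*T)/((2*T)) = (2*T)*(1/(2*T)) = 1)
(y(1520) + 527257) + 604369 = (1 + 527257) + 604369 = 527258 + 604369 = 1131627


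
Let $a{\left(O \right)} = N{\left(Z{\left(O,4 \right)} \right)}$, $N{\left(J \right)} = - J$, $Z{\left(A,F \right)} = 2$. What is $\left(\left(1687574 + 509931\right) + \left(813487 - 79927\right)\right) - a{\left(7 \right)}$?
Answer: $2931067$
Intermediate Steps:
$a{\left(O \right)} = -2$ ($a{\left(O \right)} = \left(-1\right) 2 = -2$)
$\left(\left(1687574 + 509931\right) + \left(813487 - 79927\right)\right) - a{\left(7 \right)} = \left(\left(1687574 + 509931\right) + \left(813487 - 79927\right)\right) - -2 = \left(2197505 + 733560\right) + 2 = 2931065 + 2 = 2931067$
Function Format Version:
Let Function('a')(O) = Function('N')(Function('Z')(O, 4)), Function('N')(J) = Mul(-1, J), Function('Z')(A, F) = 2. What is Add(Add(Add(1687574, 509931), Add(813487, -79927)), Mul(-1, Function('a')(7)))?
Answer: 2931067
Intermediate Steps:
Function('a')(O) = -2 (Function('a')(O) = Mul(-1, 2) = -2)
Add(Add(Add(1687574, 509931), Add(813487, -79927)), Mul(-1, Function('a')(7))) = Add(Add(Add(1687574, 509931), Add(813487, -79927)), Mul(-1, -2)) = Add(Add(2197505, 733560), 2) = Add(2931065, 2) = 2931067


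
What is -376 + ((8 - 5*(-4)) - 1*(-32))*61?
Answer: 3284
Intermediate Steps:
-376 + ((8 - 5*(-4)) - 1*(-32))*61 = -376 + ((8 + 20) + 32)*61 = -376 + (28 + 32)*61 = -376 + 60*61 = -376 + 3660 = 3284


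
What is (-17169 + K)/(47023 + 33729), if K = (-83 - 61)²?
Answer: 3567/80752 ≈ 0.044172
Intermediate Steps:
K = 20736 (K = (-144)² = 20736)
(-17169 + K)/(47023 + 33729) = (-17169 + 20736)/(47023 + 33729) = 3567/80752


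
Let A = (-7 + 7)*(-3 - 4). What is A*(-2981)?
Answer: 0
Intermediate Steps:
A = 0 (A = 0*(-7) = 0)
A*(-2981) = 0*(-2981) = 0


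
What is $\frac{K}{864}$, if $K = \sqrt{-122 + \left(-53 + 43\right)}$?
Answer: $\frac{i \sqrt{33}}{432} \approx 0.013298 i$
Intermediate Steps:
$K = 2 i \sqrt{33}$ ($K = \sqrt{-122 - 10} = \sqrt{-132} = 2 i \sqrt{33} \approx 11.489 i$)
$\frac{K}{864} = \frac{2 i \sqrt{33}}{864} = 2 i \sqrt{33} \cdot \frac{1}{864} = \frac{i \sqrt{33}}{432}$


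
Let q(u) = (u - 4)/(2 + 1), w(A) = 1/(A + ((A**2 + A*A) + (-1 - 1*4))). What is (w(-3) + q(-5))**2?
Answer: 841/100 ≈ 8.4100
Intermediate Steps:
w(A) = 1/(-5 + A + 2*A**2) (w(A) = 1/(A + ((A**2 + A**2) + (-1 - 4))) = 1/(A + (2*A**2 - 5)) = 1/(A + (-5 + 2*A**2)) = 1/(-5 + A + 2*A**2))
q(u) = -4/3 + u/3 (q(u) = (-4 + u)/3 = (-4 + u)*(1/3) = -4/3 + u/3)
(w(-3) + q(-5))**2 = (1/(-5 - 3 + 2*(-3)**2) + (-4/3 + (1/3)*(-5)))**2 = (1/(-5 - 3 + 2*9) + (-4/3 - 5/3))**2 = (1/(-5 - 3 + 18) - 3)**2 = (1/10 - 3)**2 = (-29/10)**2 = 841/100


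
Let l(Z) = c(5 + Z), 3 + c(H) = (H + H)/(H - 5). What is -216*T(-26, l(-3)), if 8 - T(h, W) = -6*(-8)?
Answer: 8640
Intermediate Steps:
c(H) = -3 + 2*H/(-5 + H) (c(H) = -3 + (H + H)/(H - 5) = -3 + (2*H)/(-5 + H) = -3 + 2*H/(-5 + H))
l(Z) = (10 - Z)/Z (l(Z) = (15 - (5 + Z))/(-5 + (5 + Z)) = (15 + (-5 - Z))/Z = (10 - Z)/Z)
T(h, W) = -40 (T(h, W) = 8 - (-6)*(-8) = 8 - 1*48 = 8 - 48 = -40)
-216*T(-26, l(-3)) = -216*(-40) = -1*(-8640) = 8640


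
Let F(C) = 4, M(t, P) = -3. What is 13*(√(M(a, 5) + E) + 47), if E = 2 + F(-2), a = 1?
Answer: 611 + 13*√3 ≈ 633.52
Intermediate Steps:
E = 6 (E = 2 + 4 = 6)
13*(√(M(a, 5) + E) + 47) = 13*(√(-3 + 6) + 47) = 13*(√3 + 47) = 13*(47 + √3) = 611 + 13*√3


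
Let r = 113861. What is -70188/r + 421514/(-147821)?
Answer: -58369265902/16831046881 ≈ -3.4680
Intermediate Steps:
-70188/r + 421514/(-147821) = -70188/113861 + 421514/(-147821) = -70188*1/113861 + 421514*(-1/147821) = -70188/113861 - 421514/147821 = -58369265902/16831046881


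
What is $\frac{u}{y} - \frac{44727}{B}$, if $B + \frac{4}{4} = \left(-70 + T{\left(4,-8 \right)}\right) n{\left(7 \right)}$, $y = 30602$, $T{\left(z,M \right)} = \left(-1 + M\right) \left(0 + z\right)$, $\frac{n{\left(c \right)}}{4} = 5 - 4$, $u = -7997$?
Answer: $\frac{7301267}{69550} \approx 104.98$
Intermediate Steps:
$n{\left(c \right)} = 4$ ($n{\left(c \right)} = 4 \left(5 - 4\right) = 4 \cdot 1 = 4$)
$T{\left(z,M \right)} = z \left(-1 + M\right)$ ($T{\left(z,M \right)} = \left(-1 + M\right) z = z \left(-1 + M\right)$)
$B = -425$ ($B = -1 + \left(-70 + 4 \left(-1 - 8\right)\right) 4 = -1 + \left(-70 + 4 \left(-9\right)\right) 4 = -1 + \left(-70 - 36\right) 4 = -1 - 424 = -425$)
$\frac{u}{y} - \frac{44727}{B} = - \frac{7997}{30602} - \frac{44727}{-425} = \left(-7997\right) \frac{1}{30602} - - \frac{2631}{25} = - \frac{727}{2782} + \frac{2631}{25} = \frac{7301267}{69550}$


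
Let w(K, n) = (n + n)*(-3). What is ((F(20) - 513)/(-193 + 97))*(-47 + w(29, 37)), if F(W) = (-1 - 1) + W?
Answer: -44385/32 ≈ -1387.0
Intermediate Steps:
w(K, n) = -6*n (w(K, n) = (2*n)*(-3) = -6*n)
F(W) = -2 + W
((F(20) - 513)/(-193 + 97))*(-47 + w(29, 37)) = (((-2 + 20) - 513)/(-193 + 97))*(-47 - 6*37) = ((18 - 513)/(-96))*(-47 - 222) = -495*(-1/96)*(-269) = (165/32)*(-269) = -44385/32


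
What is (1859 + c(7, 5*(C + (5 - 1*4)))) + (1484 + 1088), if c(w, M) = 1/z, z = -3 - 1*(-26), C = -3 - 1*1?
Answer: 101914/23 ≈ 4431.0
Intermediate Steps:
C = -4 (C = -3 - 1 = -4)
z = 23 (z = -3 + 26 = 23)
c(w, M) = 1/23
(1859 + c(7, 5*(C + (5 - 1*4)))) + (1484 + 1088) = (1859 + 1/23) + (1484 + 1088) = 42758/23 + 2572 = 101914/23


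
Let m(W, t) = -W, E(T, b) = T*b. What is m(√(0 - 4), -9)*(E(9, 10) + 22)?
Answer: -224*I ≈ -224.0*I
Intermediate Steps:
m(√(0 - 4), -9)*(E(9, 10) + 22) = (-√(0 - 4))*(9*10 + 22) = (-√(-4))*(90 + 22) = -2*I*112 = -224*I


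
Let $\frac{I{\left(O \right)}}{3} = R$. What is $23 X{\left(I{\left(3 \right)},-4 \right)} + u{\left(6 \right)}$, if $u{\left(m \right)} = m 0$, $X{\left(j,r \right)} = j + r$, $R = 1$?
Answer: $-23$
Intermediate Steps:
$I{\left(O \right)} = 3$ ($I{\left(O \right)} = 3 \cdot 1 = 3$)
$u{\left(m \right)} = 0$
$23 X{\left(I{\left(3 \right)},-4 \right)} + u{\left(6 \right)} = 23 \left(3 - 4\right) + 0 = 23 \left(-1\right) + 0 = -23 + 0 = -23$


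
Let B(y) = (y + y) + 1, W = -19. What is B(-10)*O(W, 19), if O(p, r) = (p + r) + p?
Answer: 361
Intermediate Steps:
B(y) = 1 + 2*y (B(y) = 2*y + 1 = 1 + 2*y)
O(p, r) = r + 2*p
B(-10)*O(W, 19) = (1 + 2*(-10))*(19 + 2*(-19)) = (1 - 20)*(19 - 38) = -19*(-19) = 361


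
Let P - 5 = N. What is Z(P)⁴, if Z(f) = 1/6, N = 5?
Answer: 1/1296 ≈ 0.00077160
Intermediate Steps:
P = 10 (P = 5 + 5 = 10)
Z(f) = ⅙
Z(P)⁴ = (⅙)⁴ = 1/1296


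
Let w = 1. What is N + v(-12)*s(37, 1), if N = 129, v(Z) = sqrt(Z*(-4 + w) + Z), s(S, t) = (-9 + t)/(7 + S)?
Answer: 129 - 4*sqrt(6)/11 ≈ 128.11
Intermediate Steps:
s(S, t) = (-9 + t)/(7 + S)
v(Z) = sqrt(2)*sqrt(-Z) (v(Z) = sqrt(Z*(-4 + 1) + Z) = sqrt(Z*(-3) + Z) = sqrt(-3*Z + Z) = sqrt(-2*Z) = sqrt(2)*sqrt(-Z))
N + v(-12)*s(37, 1) = 129 + (sqrt(2)*sqrt(-1*(-12)))*((-9 + 1)/(7 + 37)) = 129 + (sqrt(2)*sqrt(12))*(-8/44) = 129 + (sqrt(2)*(2*sqrt(3)))*((1/44)*(-8)) = 129 + (2*sqrt(6))*(-2/11) = 129 - 4*sqrt(6)/11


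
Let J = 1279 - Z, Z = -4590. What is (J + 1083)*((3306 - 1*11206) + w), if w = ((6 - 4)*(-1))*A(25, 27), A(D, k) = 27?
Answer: -55296208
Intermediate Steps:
w = -54 (w = ((6 - 4)*(-1))*27 = (2*(-1))*27 = -2*27 = -54)
J = 5869 (J = 1279 - 1*(-4590) = 1279 + 4590 = 5869)
(J + 1083)*((3306 - 1*11206) + w) = (5869 + 1083)*((3306 - 1*11206) - 54) = 6952*((3306 - 11206) - 54) = 6952*(-7900 - 54) = 6952*(-7954) = -55296208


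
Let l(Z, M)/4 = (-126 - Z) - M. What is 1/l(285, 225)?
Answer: -1/2544 ≈ -0.00039308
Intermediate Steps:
l(Z, M) = -504 - 4*M - 4*Z (l(Z, M) = 4*((-126 - Z) - M) = 4*(-126 - M - Z) = -504 - 4*M - 4*Z)
1/l(285, 225) = 1/(-504 - 4*225 - 4*285) = 1/(-504 - 900 - 1140) = 1/(-2544) = -1/2544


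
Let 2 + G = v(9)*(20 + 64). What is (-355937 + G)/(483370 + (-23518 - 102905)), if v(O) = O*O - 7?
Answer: -349723/356947 ≈ -0.97976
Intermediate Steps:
v(O) = -7 + O² (v(O) = O² - 7 = -7 + O²)
G = 6214 (G = -2 + (-7 + 9²)*(20 + 64) = -2 + (-7 + 81)*84 = -2 + 74*84 = -2 + 6216 = 6214)
(-355937 + G)/(483370 + (-23518 - 102905)) = (-355937 + 6214)/(483370 + (-23518 - 102905)) = -349723/(483370 - 126423) = -349723/356947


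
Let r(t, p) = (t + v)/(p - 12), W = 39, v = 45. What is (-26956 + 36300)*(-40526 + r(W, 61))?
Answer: -2650612480/7 ≈ -3.7866e+8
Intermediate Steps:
r(t, p) = (45 + t)/(-12 + p) (r(t, p) = (t + 45)/(p - 12) = (45 + t)/(-12 + p))
(-26956 + 36300)*(-40526 + r(W, 61)) = (-26956 + 36300)*(-40526 + (45 + 39)/(-12 + 61)) = 9344*(-40526 + 84/49) = 9344*(-40526 + (1/49)*84) = 9344*(-40526 + 12/7) = 9344*(-283670/7) = -2650612480/7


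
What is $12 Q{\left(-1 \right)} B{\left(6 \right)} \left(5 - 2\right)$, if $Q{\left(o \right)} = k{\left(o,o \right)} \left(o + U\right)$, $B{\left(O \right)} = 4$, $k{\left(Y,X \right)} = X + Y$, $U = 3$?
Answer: $-576$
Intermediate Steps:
$Q{\left(o \right)} = 2 o \left(3 + o\right)$ ($Q{\left(o \right)} = \left(o + o\right) \left(o + 3\right) = 2 o \left(3 + o\right)$)
$12 Q{\left(-1 \right)} B{\left(6 \right)} \left(5 - 2\right) = 12 \cdot 2 \left(-1\right) \left(3 - 1\right) 4 \left(5 - 2\right) = 12 \cdot 2 \left(-1\right) 2 \cdot 4 \cdot 3 = 12 \left(-4\right) 12 = \left(-48\right) 12 = -576$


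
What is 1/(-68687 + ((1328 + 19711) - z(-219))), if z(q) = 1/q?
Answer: -219/10434911 ≈ -2.0987e-5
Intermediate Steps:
1/(-68687 + ((1328 + 19711) - z(-219))) = 1/(-68687 + ((1328 + 19711) - 1/(-219))) = 1/(-68687 + (21039 - 1*(-1/219))) = 1/(-68687 + (21039 + 1/219)) = 1/(-68687 + 4607542/219) = 1/(-10434911/219) = -219/10434911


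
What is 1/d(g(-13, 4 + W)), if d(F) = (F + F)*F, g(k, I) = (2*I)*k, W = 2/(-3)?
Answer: 9/135200 ≈ 6.6568e-5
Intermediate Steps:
W = -2/3 (W = 2*(-1/3) = -2/3 ≈ -0.66667)
g(k, I) = 2*I*k
d(F) = 2*F**2 (d(F) = (2*F)*F = 2*F**2)
1/d(g(-13, 4 + W)) = 1/(2*(2*(4 - 2/3)*(-13))**2) = 1/(2*(2*(10/3)*(-13))**2) = 1/(2*(-260/3)**2) = 1/(2*(67600/9)) = 1/(135200/9) = 9/135200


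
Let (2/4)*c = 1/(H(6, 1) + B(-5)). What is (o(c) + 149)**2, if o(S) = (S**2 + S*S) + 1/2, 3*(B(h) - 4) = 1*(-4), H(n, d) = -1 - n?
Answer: 2567955625/114244 ≈ 22478.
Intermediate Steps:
B(h) = 8/3 (B(h) = 4 + (1*(-4))/3 = 4 + (1/3)*(-4) = 4 - 4/3 = 8/3)
c = -6/13 (c = 2/((-1 - 1*6) + 8/3) = 2/((-1 - 6) + 8/3) = 2/(-7 + 8/3) = 2/(-13/3) = 2*(-3/13) = -6/13 ≈ -0.46154)
o(S) = 1/2 + 2*S**2 (o(S) = (S**2 + S**2) + 1/2 = 2*S**2 + 1/2 = 1/2 + 2*S**2)
(o(c) + 149)**2 = ((1/2 + 2*(-6/13)**2) + 149)**2 = ((1/2 + 2*(36/169)) + 149)**2 = ((1/2 + 72/169) + 149)**2 = (313/338 + 149)**2 = (50675/338)**2 = 2567955625/114244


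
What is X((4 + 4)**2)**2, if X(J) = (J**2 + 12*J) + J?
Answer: 24285184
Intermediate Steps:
X(J) = J**2 + 13*J
X((4 + 4)**2)**2 = ((4 + 4)**2*(13 + (4 + 4)**2))**2 = (8**2*(13 + 8**2))**2 = (64*(13 + 64))**2 = (64*77)**2 = 4928**2 = 24285184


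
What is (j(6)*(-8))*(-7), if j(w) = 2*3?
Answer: 336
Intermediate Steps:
j(w) = 6
(j(6)*(-8))*(-7) = (6*(-8))*(-7) = -48*(-7) = 336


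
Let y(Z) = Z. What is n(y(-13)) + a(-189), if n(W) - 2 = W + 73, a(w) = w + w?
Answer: -316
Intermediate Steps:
a(w) = 2*w
n(W) = 75 + W (n(W) = 2 + (W + 73) = 2 + (73 + W) = 75 + W)
n(y(-13)) + a(-189) = (75 - 13) + 2*(-189) = 62 - 378 = -316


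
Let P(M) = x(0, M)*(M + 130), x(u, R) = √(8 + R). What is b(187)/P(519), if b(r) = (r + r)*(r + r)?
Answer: 748*√527/1829 ≈ 9.3884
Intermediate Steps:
P(M) = √(8 + M)*(130 + M) (P(M) = √(8 + M)*(M + 130) = √(8 + M)*(130 + M))
b(r) = 4*r² (b(r) = (2*r)*(2*r) = 4*r²)
b(187)/P(519) = (4*187²)/((√(8 + 519)*(130 + 519))) = (4*34969)/((√527*649)) = 139876/((649*√527)) = 139876*(√527/342023) = 748*√527/1829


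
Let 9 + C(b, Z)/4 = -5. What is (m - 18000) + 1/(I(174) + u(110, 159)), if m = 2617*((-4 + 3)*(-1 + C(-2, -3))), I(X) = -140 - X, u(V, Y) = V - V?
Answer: 41187065/314 ≈ 1.3117e+5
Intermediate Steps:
C(b, Z) = -56 (C(b, Z) = -36 + 4*(-5) = -36 - 20 = -56)
u(V, Y) = 0
m = 149169 (m = 2617*((-4 + 3)*(-1 - 56)) = 2617*(-1*(-57)) = 2617*57 = 149169)
(m - 18000) + 1/(I(174) + u(110, 159)) = (149169 - 18000) + 1/((-140 - 1*174) + 0) = 131169 + 1/((-140 - 174) + 0) = 131169 + 1/(-314 + 0) = 131169 + 1/(-314) = 131169 - 1/314 = 41187065/314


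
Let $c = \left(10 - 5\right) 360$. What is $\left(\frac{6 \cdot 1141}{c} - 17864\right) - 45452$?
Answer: $- \frac{18993659}{300} \approx -63312.0$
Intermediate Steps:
$c = 1800$ ($c = 5 \cdot 360 = 1800$)
$\left(\frac{6 \cdot 1141}{c} - 17864\right) - 45452 = \left(\frac{6 \cdot 1141}{1800} - 17864\right) - 45452 = \left(6846 \cdot \frac{1}{1800} - 17864\right) - 45452 = \left(\frac{1141}{300} - 17864\right) - 45452 = - \frac{5358059}{300} - 45452 = - \frac{18993659}{300}$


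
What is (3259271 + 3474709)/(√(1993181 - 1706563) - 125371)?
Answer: -281415268860/5239200341 - 2244660*√286618/5239200341 ≈ -53.943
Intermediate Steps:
(3259271 + 3474709)/(√(1993181 - 1706563) - 125371) = 6733980/(√286618 - 125371) = 6733980/(-125371 + √286618)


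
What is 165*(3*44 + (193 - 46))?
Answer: 46035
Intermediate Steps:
165*(3*44 + (193 - 46)) = 165*(132 + 147) = 165*279 = 46035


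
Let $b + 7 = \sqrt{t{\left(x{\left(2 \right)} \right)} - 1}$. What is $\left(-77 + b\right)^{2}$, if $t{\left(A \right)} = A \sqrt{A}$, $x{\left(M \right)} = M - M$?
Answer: $\left(84 - i\right)^{2} \approx 7055.0 - 168.0 i$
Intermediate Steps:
$x{\left(M \right)} = 0$
$t{\left(A \right)} = A^{\frac{3}{2}}$
$b = -7 + i$ ($b = -7 + \sqrt{0^{\frac{3}{2}} - 1} = -7 + \sqrt{0 - 1} = -7 + \sqrt{-1} = -7 + i \approx -7.0 + 1.0 i$)
$\left(-77 + b\right)^{2} = \left(-77 - \left(7 - i\right)\right)^{2} = \left(-84 + i\right)^{2}$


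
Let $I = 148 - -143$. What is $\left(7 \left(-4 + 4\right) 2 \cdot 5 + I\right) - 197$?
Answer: $94$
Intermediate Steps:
$I = 291$ ($I = 148 + 143 = 291$)
$\left(7 \left(-4 + 4\right) 2 \cdot 5 + I\right) - 197 = \left(7 \left(-4 + 4\right) 2 \cdot 5 + 291\right) - 197 = \left(7 \cdot 0 \cdot 2 \cdot 5 + 291\right) - 197 = \left(7 \cdot 0 \cdot 5 + 291\right) - 197 = \left(0 \cdot 5 + 291\right) - 197 = \left(0 + 291\right) - 197 = 291 - 197 = 94$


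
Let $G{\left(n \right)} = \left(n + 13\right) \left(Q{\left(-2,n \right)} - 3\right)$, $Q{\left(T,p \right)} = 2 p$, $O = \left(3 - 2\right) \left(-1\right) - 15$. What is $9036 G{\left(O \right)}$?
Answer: $948780$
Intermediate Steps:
$O = -16$ ($O = 1 \left(-1\right) - 15 = -1 - 15 = -16$)
$G{\left(n \right)} = \left(-3 + 2 n\right) \left(13 + n\right)$ ($G{\left(n \right)} = \left(n + 13\right) \left(2 n - 3\right) = \left(13 + n\right) \left(-3 + 2 n\right) = \left(-3 + 2 n\right) \left(13 + n\right)$)
$9036 G{\left(O \right)} = 9036 \left(-39 + 2 \left(-16\right)^{2} + 23 \left(-16\right)\right) = 9036 \left(-39 + 2 \cdot 256 - 368\right) = 9036 \left(-39 + 512 - 368\right) = 9036 \cdot 105 = 948780$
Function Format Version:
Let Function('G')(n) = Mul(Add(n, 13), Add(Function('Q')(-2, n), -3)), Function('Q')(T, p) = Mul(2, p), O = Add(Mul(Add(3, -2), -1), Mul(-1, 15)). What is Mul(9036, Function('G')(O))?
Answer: 948780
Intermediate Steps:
O = -16 (O = Add(Mul(1, -1), -15) = Add(-1, -15) = -16)
Function('G')(n) = Mul(Add(-3, Mul(2, n)), Add(13, n)) (Function('G')(n) = Mul(Add(n, 13), Add(Mul(2, n), -3)) = Mul(Add(13, n), Add(-3, Mul(2, n))) = Mul(Add(-3, Mul(2, n)), Add(13, n)))
Mul(9036, Function('G')(O)) = Mul(9036, Add(-39, Mul(2, Pow(-16, 2)), Mul(23, -16))) = Mul(9036, Add(-39, Mul(2, 256), -368)) = Mul(9036, Add(-39, 512, -368)) = Mul(9036, 105) = 948780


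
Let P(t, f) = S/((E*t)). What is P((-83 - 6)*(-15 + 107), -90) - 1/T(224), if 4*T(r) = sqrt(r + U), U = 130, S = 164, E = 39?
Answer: -41/79833 - 2*sqrt(354)/177 ≈ -0.21311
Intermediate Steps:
T(r) = sqrt(130 + r)/4 (T(r) = sqrt(r + 130)/4 = sqrt(130 + r)/4)
P(t, f) = 164/(39*t) (P(t, f) = 164/((39*t)) = 164*(1/(39*t)) = 164/(39*t))
P((-83 - 6)*(-15 + 107), -90) - 1/T(224) = 164/(39*(((-83 - 6)*(-15 + 107)))) - 1/(sqrt(130 + 224)/4) = 164/(39*((-89*92))) - 1/(sqrt(354)/4) = (164/39)/(-8188) - 2*sqrt(354)/177 = (164/39)*(-1/8188) - 2*sqrt(354)/177 = -41/79833 - 2*sqrt(354)/177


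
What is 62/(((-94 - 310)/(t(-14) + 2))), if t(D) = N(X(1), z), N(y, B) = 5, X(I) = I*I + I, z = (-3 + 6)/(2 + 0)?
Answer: -217/202 ≈ -1.0743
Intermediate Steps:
z = 3/2 ≈ 1.5000
X(I) = I + I² (X(I) = I² + I = I + I²)
t(D) = 5
62/(((-94 - 310)/(t(-14) + 2))) = 62/(((-94 - 310)/(5 + 2))) = 62/((-404/7)) = 62/((-404*⅐)) = 62/(-404/7) = 62*(-7/404) = -217/202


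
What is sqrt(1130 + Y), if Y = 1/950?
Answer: sqrt(40793038)/190 ≈ 33.615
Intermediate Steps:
Y = 1/950 ≈ 0.0010526
sqrt(1130 + Y) = sqrt(1130 + 1/950) = sqrt(1073501/950) = sqrt(40793038)/190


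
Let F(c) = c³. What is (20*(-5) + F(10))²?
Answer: 810000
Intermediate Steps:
(20*(-5) + F(10))² = (20*(-5) + 10³)² = (-100 + 1000)² = 900² = 810000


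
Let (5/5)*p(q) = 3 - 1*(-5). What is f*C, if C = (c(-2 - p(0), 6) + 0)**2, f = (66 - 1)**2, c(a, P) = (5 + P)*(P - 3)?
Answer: 4601025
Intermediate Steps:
p(q) = 8 (p(q) = 3 - 1*(-5) = 3 + 5 = 8)
c(a, P) = (-3 + P)*(5 + P) (c(a, P) = (5 + P)*(-3 + P) = (-3 + P)*(5 + P))
f = 4225 (f = 65**2 = 4225)
C = 1089 (C = ((-15 + 6**2 + 2*6) + 0)**2 = ((-15 + 36 + 12) + 0)**2 = (33 + 0)**2 = 33**2 = 1089)
f*C = 4225*1089 = 4601025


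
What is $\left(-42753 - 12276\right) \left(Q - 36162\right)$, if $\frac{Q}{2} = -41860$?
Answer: $6596986578$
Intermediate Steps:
$Q = -83720$ ($Q = 2 \left(-41860\right) = -83720$)
$\left(-42753 - 12276\right) \left(Q - 36162\right) = \left(-42753 - 12276\right) \left(-83720 - 36162\right) = \left(-55029\right) \left(-119882\right) = 6596986578$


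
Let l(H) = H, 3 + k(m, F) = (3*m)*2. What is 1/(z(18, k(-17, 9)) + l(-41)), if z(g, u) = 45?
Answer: 1/4 ≈ 0.25000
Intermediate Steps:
k(m, F) = -3 + 6*m (k(m, F) = -3 + (3*m)*2 = -3 + 6*m)
1/(z(18, k(-17, 9)) + l(-41)) = 1/(45 - 41) = 1/4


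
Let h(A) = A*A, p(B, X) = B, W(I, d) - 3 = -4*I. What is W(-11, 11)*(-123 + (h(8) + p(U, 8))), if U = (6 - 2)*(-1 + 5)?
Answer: -2021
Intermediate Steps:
U = 16 (U = 4*4 = 16)
W(I, d) = 3 - 4*I
h(A) = A**2
W(-11, 11)*(-123 + (h(8) + p(U, 8))) = (3 - 4*(-11))*(-123 + (8**2 + 16)) = (3 + 44)*(-123 + (64 + 16)) = 47*(-123 + 80) = 47*(-43) = -2021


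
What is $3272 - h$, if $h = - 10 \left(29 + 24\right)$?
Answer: $3802$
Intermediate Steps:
$h = -530$ ($h = \left(-10\right) 53 = -530$)
$3272 - h = 3272 - -530 = 3272 + 530 = 3802$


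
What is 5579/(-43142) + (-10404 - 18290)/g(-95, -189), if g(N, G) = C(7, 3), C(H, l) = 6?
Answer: -618975011/129426 ≈ -4782.5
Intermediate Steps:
g(N, G) = 6
5579/(-43142) + (-10404 - 18290)/g(-95, -189) = 5579/(-43142) + (-10404 - 18290)/6 = 5579*(-1/43142) - 28694*1/6 = -5579/43142 - 14347/3 = -618975011/129426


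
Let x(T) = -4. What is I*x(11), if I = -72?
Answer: 288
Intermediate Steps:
I*x(11) = -72*(-4) = 288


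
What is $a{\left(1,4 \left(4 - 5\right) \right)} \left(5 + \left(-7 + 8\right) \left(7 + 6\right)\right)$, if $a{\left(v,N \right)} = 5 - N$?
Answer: $162$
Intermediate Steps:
$a{\left(1,4 \left(4 - 5\right) \right)} \left(5 + \left(-7 + 8\right) \left(7 + 6\right)\right) = \left(5 - 4 \left(4 - 5\right)\right) \left(5 + \left(-7 + 8\right) \left(7 + 6\right)\right) = \left(5 - 4 \left(-1\right)\right) \left(5 + 1 \cdot 13\right) = \left(5 - -4\right) \left(5 + 13\right) = \left(5 + 4\right) 18 = 9 \cdot 18 = 162$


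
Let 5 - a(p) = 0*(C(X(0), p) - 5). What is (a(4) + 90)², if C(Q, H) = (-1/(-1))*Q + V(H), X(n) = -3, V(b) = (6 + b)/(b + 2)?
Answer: 9025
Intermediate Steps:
V(b) = (6 + b)/(2 + b)
C(Q, H) = Q + (6 + H)/(2 + H) (C(Q, H) = (-1/(-1))*Q + (6 + H)/(2 + H) = (-1*(-1))*Q + (6 + H)/(2 + H) = 1*Q + (6 + H)/(2 + H) = Q + (6 + H)/(2 + H))
a(p) = 5 (a(p) = 5 - 0*((6 + p - 3*(2 + p))/(2 + p) - 5) = 5 - 0*((6 + p + (-6 - 3*p))/(2 + p) - 5) = 5 - 0*((-2*p)/(2 + p) - 5) = 5 - 0*(-2*p/(2 + p) - 5) = 5 - 0*(-5 - 2*p/(2 + p)) = 5 - 1*0 = 5 + 0 = 5)
(a(4) + 90)² = (5 + 90)² = 95² = 9025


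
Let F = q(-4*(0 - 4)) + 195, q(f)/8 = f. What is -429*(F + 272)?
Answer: -255255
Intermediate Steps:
q(f) = 8*f
F = 323 (F = 8*(-4*(0 - 4)) + 195 = 8*(-4*(-4)) + 195 = 8*16 + 195 = 128 + 195 = 323)
-429*(F + 272) = -429*(323 + 272) = -429*595 = -255255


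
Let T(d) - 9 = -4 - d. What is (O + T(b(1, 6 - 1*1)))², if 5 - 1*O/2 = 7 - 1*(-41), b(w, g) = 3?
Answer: 7056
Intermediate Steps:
T(d) = 5 - d (T(d) = 9 + (-4 - d) = 5 - d)
O = -86 (O = 10 - 2*(7 - 1*(-41)) = 10 - 2*(7 + 41) = 10 - 2*48 = 10 - 96 = -86)
(O + T(b(1, 6 - 1*1)))² = (-86 + (5 - 1*3))² = (-86 + (5 - 3))² = (-86 + 2)² = (-84)² = 7056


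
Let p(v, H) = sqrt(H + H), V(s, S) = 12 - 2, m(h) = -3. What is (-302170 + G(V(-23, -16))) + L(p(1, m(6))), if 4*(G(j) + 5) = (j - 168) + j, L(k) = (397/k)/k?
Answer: -1813669/6 ≈ -3.0228e+5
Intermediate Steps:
V(s, S) = 10
p(v, H) = sqrt(2)*sqrt(H) (p(v, H) = sqrt(2*H) = sqrt(2)*sqrt(H))
L(k) = 397/k**2
G(j) = -47 + j/2 (G(j) = -5 + ((j - 168) + j)/4 = -5 + ((-168 + j) + j)/4 = -5 + (-168 + 2*j)/4 = -5 + (-42 + j/2) = -47 + j/2)
(-302170 + G(V(-23, -16))) + L(p(1, m(6))) = (-302170 + (-47 + (1/2)*10)) + 397/(sqrt(2)*sqrt(-3))**2 = (-302170 + (-47 + 5)) + 397/(sqrt(2)*(I*sqrt(3)))**2 = (-302170 - 42) + 397/(I*sqrt(6))**2 = -302212 + 397*(-1/6) = -302212 - 397/6 = -1813669/6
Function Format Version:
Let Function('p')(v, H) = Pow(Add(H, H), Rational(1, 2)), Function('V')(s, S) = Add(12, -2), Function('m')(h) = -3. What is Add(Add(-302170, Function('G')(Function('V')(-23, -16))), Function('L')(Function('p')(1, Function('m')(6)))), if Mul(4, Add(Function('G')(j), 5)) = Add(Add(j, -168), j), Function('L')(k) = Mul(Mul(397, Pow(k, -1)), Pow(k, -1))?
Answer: Rational(-1813669, 6) ≈ -3.0228e+5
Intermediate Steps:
Function('V')(s, S) = 10
Function('p')(v, H) = Mul(Pow(2, Rational(1, 2)), Pow(H, Rational(1, 2))) (Function('p')(v, H) = Pow(Mul(2, H), Rational(1, 2)) = Mul(Pow(2, Rational(1, 2)), Pow(H, Rational(1, 2))))
Function('L')(k) = Mul(397, Pow(k, -2))
Function('G')(j) = Add(-47, Mul(Rational(1, 2), j)) (Function('G')(j) = Add(-5, Mul(Rational(1, 4), Add(Add(j, -168), j))) = Add(-5, Mul(Rational(1, 4), Add(Add(-168, j), j))) = Add(-5, Mul(Rational(1, 4), Add(-168, Mul(2, j)))) = Add(-5, Add(-42, Mul(Rational(1, 2), j))) = Add(-47, Mul(Rational(1, 2), j)))
Add(Add(-302170, Function('G')(Function('V')(-23, -16))), Function('L')(Function('p')(1, Function('m')(6)))) = Add(Add(-302170, Add(-47, Mul(Rational(1, 2), 10))), Mul(397, Pow(Mul(Pow(2, Rational(1, 2)), Pow(-3, Rational(1, 2))), -2))) = Add(Add(-302170, Add(-47, 5)), Mul(397, Pow(Mul(Pow(2, Rational(1, 2)), Mul(I, Pow(3, Rational(1, 2)))), -2))) = Add(Add(-302170, -42), Mul(397, Pow(Mul(I, Pow(6, Rational(1, 2))), -2))) = Add(-302212, Mul(397, Rational(-1, 6))) = Add(-302212, Rational(-397, 6)) = Rational(-1813669, 6)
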